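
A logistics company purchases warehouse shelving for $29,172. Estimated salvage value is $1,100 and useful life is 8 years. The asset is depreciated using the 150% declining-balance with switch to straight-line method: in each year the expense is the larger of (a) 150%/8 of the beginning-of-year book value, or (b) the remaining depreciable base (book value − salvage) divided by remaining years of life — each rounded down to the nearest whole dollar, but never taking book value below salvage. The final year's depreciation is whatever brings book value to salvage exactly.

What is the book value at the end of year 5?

$9,811

Depreciable base = $29,172 − $1,100 = $28,072.
Year 1: DB = ⌊$29,172 × 150%/8⌋ = $5,469; SL = ⌊$28,072/8⌋ = $3,509 → take DB $5,469. Book value $23,703.
Year 2: DB = ⌊$23,703 × 150%/8⌋ = $4,444; SL = ⌊$22,603/7⌋ = $3,229 → take DB $4,444. Book value $19,259.
Year 3: DB = ⌊$19,259 × 150%/8⌋ = $3,611; SL = ⌊$18,159/6⌋ = $3,026 → take DB $3,611. Book value $15,648.
Year 4: DB = ⌊$15,648 × 150%/8⌋ = $2,934; SL = ⌊$14,548/5⌋ = $2,909 → take DB $2,934. Book value $12,714.
Year 5: DB = ⌊$12,714 × 150%/8⌋ = $2,383; SL = ⌊$11,614/4⌋ = $2,903 → take SL $2,903. Book value $9,811.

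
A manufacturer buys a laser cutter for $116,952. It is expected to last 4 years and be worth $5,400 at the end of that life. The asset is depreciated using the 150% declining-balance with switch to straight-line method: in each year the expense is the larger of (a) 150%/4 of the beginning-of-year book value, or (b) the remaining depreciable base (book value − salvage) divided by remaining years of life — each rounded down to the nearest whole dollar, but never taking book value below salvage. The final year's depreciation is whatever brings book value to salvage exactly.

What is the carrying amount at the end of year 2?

$45,685

Depreciable base = $116,952 − $5,400 = $111,552.
Year 1: DB = ⌊$116,952 × 150%/4⌋ = $43,857; SL = ⌊$111,552/4⌋ = $27,888 → take DB $43,857. Book value $73,095.
Year 2: DB = ⌊$73,095 × 150%/4⌋ = $27,410; SL = ⌊$67,695/3⌋ = $22,565 → take DB $27,410. Book value $45,685.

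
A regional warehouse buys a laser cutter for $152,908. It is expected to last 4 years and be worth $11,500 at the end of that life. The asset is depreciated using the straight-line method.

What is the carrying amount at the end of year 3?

Depreciable base = $152,908 − $11,500 = $141,408.
Annual expense = $141,408 / 4 = $35,352.
End of year 1: book value $117,556.
End of year 2: book value $82,204.
End of year 3: book value $46,852.

$46,852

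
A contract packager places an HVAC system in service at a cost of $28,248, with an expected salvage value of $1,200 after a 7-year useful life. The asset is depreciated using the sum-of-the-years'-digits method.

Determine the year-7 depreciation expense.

Depreciable base = $28,248 − $1,200 = $27,048.
Sum of the years' digits = 7+6+5+4+3+2+1 = 28.
Year 1: $27,048 × 7/28 = $6,762. Book value $21,486.
Year 2: $27,048 × 6/28 = $5,796. Book value $15,690.
Year 3: $27,048 × 5/28 = $4,830. Book value $10,860.
Year 4: $27,048 × 4/28 = $3,864. Book value $6,996.
Year 5: $27,048 × 3/28 = $2,898. Book value $4,098.
Year 6: $27,048 × 2/28 = $1,932. Book value $2,166.
Year 7: $27,048 × 1/28 = $966. Book value $1,200.

$966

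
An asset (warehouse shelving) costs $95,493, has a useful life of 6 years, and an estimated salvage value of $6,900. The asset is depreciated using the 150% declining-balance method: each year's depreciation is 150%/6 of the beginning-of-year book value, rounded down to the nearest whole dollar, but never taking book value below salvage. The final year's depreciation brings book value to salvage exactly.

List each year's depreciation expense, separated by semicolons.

$23,873; $17,905; $13,428; $10,071; $7,554; $15,762

Depreciable base = $95,493 − $6,900 = $88,593.
Year 1: ⌊$95,493 × 150%/6⌋ = $23,873. Book value $71,620.
Year 2: ⌊$71,620 × 150%/6⌋ = $17,905. Book value $53,715.
Year 3: ⌊$53,715 × 150%/6⌋ = $13,428. Book value $40,287.
Year 4: ⌊$40,287 × 150%/6⌋ = $10,071. Book value $30,216.
Year 5: ⌊$30,216 × 150%/6⌋ = $7,554. Book value $22,662.
Year 6 (final): $22,662 − $6,900 = $15,762. Book value $6,900.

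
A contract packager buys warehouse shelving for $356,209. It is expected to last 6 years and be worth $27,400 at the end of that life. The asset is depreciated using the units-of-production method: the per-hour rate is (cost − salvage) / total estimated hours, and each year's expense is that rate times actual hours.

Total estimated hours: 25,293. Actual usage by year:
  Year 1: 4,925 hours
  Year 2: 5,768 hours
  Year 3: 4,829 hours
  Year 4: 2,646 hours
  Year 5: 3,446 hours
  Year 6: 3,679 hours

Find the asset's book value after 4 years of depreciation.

Depreciable base = $356,209 − $27,400 = $328,809.
Rate = $328,809 / 25,293 hours = $13 per hour.
Year 1: 4,925 × $13 = $64,025. Book value $292,184.
Year 2: 5,768 × $13 = $74,984. Book value $217,200.
Year 3: 4,829 × $13 = $62,777. Book value $154,423.
Year 4: 2,646 × $13 = $34,398. Book value $120,025.

$120,025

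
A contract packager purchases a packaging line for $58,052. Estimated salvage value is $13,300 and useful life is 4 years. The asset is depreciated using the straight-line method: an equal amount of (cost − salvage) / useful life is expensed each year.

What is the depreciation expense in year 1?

$11,188

Depreciable base = $58,052 − $13,300 = $44,752.
Annual expense = $44,752 / 4 = $11,188.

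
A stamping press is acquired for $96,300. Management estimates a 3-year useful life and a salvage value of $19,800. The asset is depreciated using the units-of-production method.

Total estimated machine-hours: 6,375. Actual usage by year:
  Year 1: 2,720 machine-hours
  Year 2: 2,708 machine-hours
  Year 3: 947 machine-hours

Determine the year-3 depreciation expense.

$11,364

Depreciable base = $96,300 − $19,800 = $76,500.
Rate = $76,500 / 6,375 machine-hours = $12 per machine-hour.
Year 1: 2,720 × $12 = $32,640. Book value $63,660.
Year 2: 2,708 × $12 = $32,496. Book value $31,164.
Year 3: 947 × $12 = $11,364. Book value $19,800.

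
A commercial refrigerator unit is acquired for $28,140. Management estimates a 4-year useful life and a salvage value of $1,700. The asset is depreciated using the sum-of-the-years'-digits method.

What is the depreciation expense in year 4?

$2,644

Depreciable base = $28,140 − $1,700 = $26,440.
Sum of the years' digits = 4+3+2+1 = 10.
Year 1: $26,440 × 4/10 = $10,576. Book value $17,564.
Year 2: $26,440 × 3/10 = $7,932. Book value $9,632.
Year 3: $26,440 × 2/10 = $5,288. Book value $4,344.
Year 4: $26,440 × 1/10 = $2,644. Book value $1,700.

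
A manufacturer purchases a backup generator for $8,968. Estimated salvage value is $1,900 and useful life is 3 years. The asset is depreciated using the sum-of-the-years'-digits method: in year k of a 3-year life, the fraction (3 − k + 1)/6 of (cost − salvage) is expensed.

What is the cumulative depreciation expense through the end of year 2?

Depreciable base = $8,968 − $1,900 = $7,068.
Sum of the years' digits = 3+2+1 = 6.
Year 1: $7,068 × 3/6 = $3,534. Book value $5,434.
Year 2: $7,068 × 2/6 = $2,356. Book value $3,078.
Accumulated through year 2 = $8,968 − $3,078 = $5,890.

$5,890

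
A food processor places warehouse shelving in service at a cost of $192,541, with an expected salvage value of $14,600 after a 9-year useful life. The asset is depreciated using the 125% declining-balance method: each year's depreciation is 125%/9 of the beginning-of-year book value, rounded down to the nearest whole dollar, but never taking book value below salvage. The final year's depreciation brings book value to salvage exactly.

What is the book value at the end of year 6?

Depreciable base = $192,541 − $14,600 = $177,941.
Year 1: ⌊$192,541 × 125%/9⌋ = $26,741. Book value $165,800.
Year 2: ⌊$165,800 × 125%/9⌋ = $23,027. Book value $142,773.
Year 3: ⌊$142,773 × 125%/9⌋ = $19,829. Book value $122,944.
Year 4: ⌊$122,944 × 125%/9⌋ = $17,075. Book value $105,869.
Year 5: ⌊$105,869 × 125%/9⌋ = $14,704. Book value $91,165.
Year 6: ⌊$91,165 × 125%/9⌋ = $12,661. Book value $78,504.

$78,504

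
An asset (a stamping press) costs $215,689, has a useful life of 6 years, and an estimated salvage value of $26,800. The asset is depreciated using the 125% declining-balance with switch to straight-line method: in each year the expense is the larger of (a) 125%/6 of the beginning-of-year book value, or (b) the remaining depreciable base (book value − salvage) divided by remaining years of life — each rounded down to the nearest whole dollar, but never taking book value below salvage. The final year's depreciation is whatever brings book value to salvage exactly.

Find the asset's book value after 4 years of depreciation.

Depreciable base = $215,689 − $26,800 = $188,889.
Year 1: DB = ⌊$215,689 × 125%/6⌋ = $44,935; SL = ⌊$188,889/6⌋ = $31,481 → take DB $44,935. Book value $170,754.
Year 2: DB = ⌊$170,754 × 125%/6⌋ = $35,573; SL = ⌊$143,954/5⌋ = $28,790 → take DB $35,573. Book value $135,181.
Year 3: DB = ⌊$135,181 × 125%/6⌋ = $28,162; SL = ⌊$108,381/4⌋ = $27,095 → take DB $28,162. Book value $107,019.
Year 4: DB = ⌊$107,019 × 125%/6⌋ = $22,295; SL = ⌊$80,219/3⌋ = $26,739 → take SL $26,739. Book value $80,280.

$80,280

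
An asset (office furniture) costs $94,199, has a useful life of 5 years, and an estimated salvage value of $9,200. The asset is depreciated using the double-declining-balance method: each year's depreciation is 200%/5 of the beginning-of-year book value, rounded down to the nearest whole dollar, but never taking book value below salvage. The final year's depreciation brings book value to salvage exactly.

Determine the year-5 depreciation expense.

$3,009

Depreciable base = $94,199 − $9,200 = $84,999.
Year 1: ⌊$94,199 × 200%/5⌋ = $37,679. Book value $56,520.
Year 2: ⌊$56,520 × 200%/5⌋ = $22,608. Book value $33,912.
Year 3: ⌊$33,912 × 200%/5⌋ = $13,564. Book value $20,348.
Year 4: ⌊$20,348 × 200%/5⌋ = $8,139. Book value $12,209.
Year 5 (final): $12,209 − $9,200 = $3,009. Book value $9,200.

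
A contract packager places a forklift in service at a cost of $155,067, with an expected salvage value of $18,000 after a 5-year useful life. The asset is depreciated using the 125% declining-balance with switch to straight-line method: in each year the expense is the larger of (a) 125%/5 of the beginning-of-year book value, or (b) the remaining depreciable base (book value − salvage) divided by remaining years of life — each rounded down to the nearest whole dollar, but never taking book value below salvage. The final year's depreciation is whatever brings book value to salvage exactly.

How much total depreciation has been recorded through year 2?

$67,841

Depreciable base = $155,067 − $18,000 = $137,067.
Year 1: DB = ⌊$155,067 × 125%/5⌋ = $38,766; SL = ⌊$137,067/5⌋ = $27,413 → take DB $38,766. Book value $116,301.
Year 2: DB = ⌊$116,301 × 125%/5⌋ = $29,075; SL = ⌊$98,301/4⌋ = $24,575 → take DB $29,075. Book value $87,226.
Accumulated through year 2 = $155,067 − $87,226 = $67,841.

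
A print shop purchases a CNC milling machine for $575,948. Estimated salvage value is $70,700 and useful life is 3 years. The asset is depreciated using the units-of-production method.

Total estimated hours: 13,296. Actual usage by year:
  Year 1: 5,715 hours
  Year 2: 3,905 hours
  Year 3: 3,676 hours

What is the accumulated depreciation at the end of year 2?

$365,560

Depreciable base = $575,948 − $70,700 = $505,248.
Rate = $505,248 / 13,296 hours = $38 per hour.
Year 1: 5,715 × $38 = $217,170. Book value $358,778.
Year 2: 3,905 × $38 = $148,390. Book value $210,388.
Accumulated through year 2 = $575,948 − $210,388 = $365,560.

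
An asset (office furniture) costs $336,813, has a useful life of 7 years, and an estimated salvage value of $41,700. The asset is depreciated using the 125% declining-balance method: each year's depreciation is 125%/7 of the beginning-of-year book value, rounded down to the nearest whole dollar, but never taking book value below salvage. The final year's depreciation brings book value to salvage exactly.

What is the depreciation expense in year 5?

Depreciable base = $336,813 − $41,700 = $295,113.
Year 1: ⌊$336,813 × 125%/7⌋ = $60,145. Book value $276,668.
Year 2: ⌊$276,668 × 125%/7⌋ = $49,405. Book value $227,263.
Year 3: ⌊$227,263 × 125%/7⌋ = $40,582. Book value $186,681.
Year 4: ⌊$186,681 × 125%/7⌋ = $33,335. Book value $153,346.
Year 5: ⌊$153,346 × 125%/7⌋ = $27,383. Book value $125,963.

$27,383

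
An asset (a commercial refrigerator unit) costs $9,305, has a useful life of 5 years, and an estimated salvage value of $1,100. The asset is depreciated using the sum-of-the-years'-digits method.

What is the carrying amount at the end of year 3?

$2,741

Depreciable base = $9,305 − $1,100 = $8,205.
Sum of the years' digits = 5+4+3+2+1 = 15.
Year 1: $8,205 × 5/15 = $2,735. Book value $6,570.
Year 2: $8,205 × 4/15 = $2,188. Book value $4,382.
Year 3: $8,205 × 3/15 = $1,641. Book value $2,741.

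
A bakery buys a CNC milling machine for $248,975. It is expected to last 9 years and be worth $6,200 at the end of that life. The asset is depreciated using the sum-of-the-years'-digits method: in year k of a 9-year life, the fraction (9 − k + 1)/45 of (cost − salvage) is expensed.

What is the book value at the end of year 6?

Depreciable base = $248,975 − $6,200 = $242,775.
Sum of the years' digits = 9+8+7+6+5+4+3+2+1 = 45.
Year 1: $242,775 × 9/45 = $48,555. Book value $200,420.
Year 2: $242,775 × 8/45 = $43,160. Book value $157,260.
Year 3: $242,775 × 7/45 = $37,765. Book value $119,495.
Year 4: $242,775 × 6/45 = $32,370. Book value $87,125.
Year 5: $242,775 × 5/45 = $26,975. Book value $60,150.
Year 6: $242,775 × 4/45 = $21,580. Book value $38,570.

$38,570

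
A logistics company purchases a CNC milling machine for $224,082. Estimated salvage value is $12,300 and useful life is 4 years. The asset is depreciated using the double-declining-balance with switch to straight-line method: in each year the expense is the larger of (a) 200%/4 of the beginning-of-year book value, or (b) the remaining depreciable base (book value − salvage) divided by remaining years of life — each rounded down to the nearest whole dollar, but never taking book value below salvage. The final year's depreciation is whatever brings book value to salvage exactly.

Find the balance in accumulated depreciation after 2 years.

$168,061

Depreciable base = $224,082 − $12,300 = $211,782.
Year 1: DB = ⌊$224,082 × 200%/4⌋ = $112,041; SL = ⌊$211,782/4⌋ = $52,945 → take DB $112,041. Book value $112,041.
Year 2: DB = ⌊$112,041 × 200%/4⌋ = $56,020; SL = ⌊$99,741/3⌋ = $33,247 → take DB $56,020. Book value $56,021.
Accumulated through year 2 = $224,082 − $56,021 = $168,061.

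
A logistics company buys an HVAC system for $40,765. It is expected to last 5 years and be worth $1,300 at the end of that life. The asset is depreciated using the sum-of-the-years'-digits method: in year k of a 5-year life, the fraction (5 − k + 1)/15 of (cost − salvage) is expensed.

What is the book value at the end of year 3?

$9,193

Depreciable base = $40,765 − $1,300 = $39,465.
Sum of the years' digits = 5+4+3+2+1 = 15.
Year 1: $39,465 × 5/15 = $13,155. Book value $27,610.
Year 2: $39,465 × 4/15 = $10,524. Book value $17,086.
Year 3: $39,465 × 3/15 = $7,893. Book value $9,193.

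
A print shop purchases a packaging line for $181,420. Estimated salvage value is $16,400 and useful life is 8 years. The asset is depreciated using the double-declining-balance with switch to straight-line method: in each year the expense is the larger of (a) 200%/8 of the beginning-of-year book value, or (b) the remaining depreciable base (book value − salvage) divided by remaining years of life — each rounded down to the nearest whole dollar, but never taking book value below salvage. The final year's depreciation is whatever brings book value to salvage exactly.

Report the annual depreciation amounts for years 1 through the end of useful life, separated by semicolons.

Depreciable base = $181,420 − $16,400 = $165,020.
Year 1: DB = ⌊$181,420 × 200%/8⌋ = $45,355; SL = ⌊$165,020/8⌋ = $20,627 → take DB $45,355. Book value $136,065.
Year 2: DB = ⌊$136,065 × 200%/8⌋ = $34,016; SL = ⌊$119,665/7⌋ = $17,095 → take DB $34,016. Book value $102,049.
Year 3: DB = ⌊$102,049 × 200%/8⌋ = $25,512; SL = ⌊$85,649/6⌋ = $14,274 → take DB $25,512. Book value $76,537.
Year 4: DB = ⌊$76,537 × 200%/8⌋ = $19,134; SL = ⌊$60,137/5⌋ = $12,027 → take DB $19,134. Book value $57,403.
Year 5: DB = ⌊$57,403 × 200%/8⌋ = $14,350; SL = ⌊$41,003/4⌋ = $10,250 → take DB $14,350. Book value $43,053.
Year 6: DB = ⌊$43,053 × 200%/8⌋ = $10,763; SL = ⌊$26,653/3⌋ = $8,884 → take DB $10,763. Book value $32,290.
Year 7: DB = ⌊$32,290 × 200%/8⌋ = $8,072; SL = ⌊$15,890/2⌋ = $7,945 → take DB $8,072. Book value $24,218.
Year 8 (final): $24,218 − $16,400 = $7,818. Book value $16,400.

$45,355; $34,016; $25,512; $19,134; $14,350; $10,763; $8,072; $7,818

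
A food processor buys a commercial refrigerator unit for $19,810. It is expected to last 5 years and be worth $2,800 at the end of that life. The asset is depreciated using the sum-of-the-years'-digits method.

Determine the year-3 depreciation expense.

$3,402

Depreciable base = $19,810 − $2,800 = $17,010.
Sum of the years' digits = 5+4+3+2+1 = 15.
Year 1: $17,010 × 5/15 = $5,670. Book value $14,140.
Year 2: $17,010 × 4/15 = $4,536. Book value $9,604.
Year 3: $17,010 × 3/15 = $3,402. Book value $6,202.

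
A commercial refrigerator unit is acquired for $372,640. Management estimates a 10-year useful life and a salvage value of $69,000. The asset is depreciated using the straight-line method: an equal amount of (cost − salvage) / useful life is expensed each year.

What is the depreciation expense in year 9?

Depreciable base = $372,640 − $69,000 = $303,640.
Annual expense = $303,640 / 10 = $30,364.

$30,364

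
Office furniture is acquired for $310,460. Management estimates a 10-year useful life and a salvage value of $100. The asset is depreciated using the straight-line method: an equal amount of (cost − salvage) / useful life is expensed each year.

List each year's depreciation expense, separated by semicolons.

$31,036; $31,036; $31,036; $31,036; $31,036; $31,036; $31,036; $31,036; $31,036; $31,036

Depreciable base = $310,460 − $100 = $310,360.
Annual expense = $310,360 / 10 = $31,036.
End of year 1: book value $279,424.
End of year 2: book value $248,388.
End of year 3: book value $217,352.
End of year 4: book value $186,316.
End of year 5: book value $155,280.
End of year 6: book value $124,244.
End of year 7: book value $93,208.
End of year 8: book value $62,172.
End of year 9: book value $31,136.
End of year 10: book value $100.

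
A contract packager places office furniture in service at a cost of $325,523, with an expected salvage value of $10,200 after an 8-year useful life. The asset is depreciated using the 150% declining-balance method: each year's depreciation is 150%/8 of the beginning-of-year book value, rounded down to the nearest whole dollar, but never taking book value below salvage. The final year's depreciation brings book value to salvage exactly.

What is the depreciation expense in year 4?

$32,738

Depreciable base = $325,523 − $10,200 = $315,323.
Year 1: ⌊$325,523 × 150%/8⌋ = $61,035. Book value $264,488.
Year 2: ⌊$264,488 × 150%/8⌋ = $49,591. Book value $214,897.
Year 3: ⌊$214,897 × 150%/8⌋ = $40,293. Book value $174,604.
Year 4: ⌊$174,604 × 150%/8⌋ = $32,738. Book value $141,866.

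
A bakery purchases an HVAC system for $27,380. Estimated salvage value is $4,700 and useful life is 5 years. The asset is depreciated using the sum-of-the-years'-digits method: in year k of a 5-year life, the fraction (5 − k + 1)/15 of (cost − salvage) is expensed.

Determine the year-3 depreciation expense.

$4,536

Depreciable base = $27,380 − $4,700 = $22,680.
Sum of the years' digits = 5+4+3+2+1 = 15.
Year 1: $22,680 × 5/15 = $7,560. Book value $19,820.
Year 2: $22,680 × 4/15 = $6,048. Book value $13,772.
Year 3: $22,680 × 3/15 = $4,536. Book value $9,236.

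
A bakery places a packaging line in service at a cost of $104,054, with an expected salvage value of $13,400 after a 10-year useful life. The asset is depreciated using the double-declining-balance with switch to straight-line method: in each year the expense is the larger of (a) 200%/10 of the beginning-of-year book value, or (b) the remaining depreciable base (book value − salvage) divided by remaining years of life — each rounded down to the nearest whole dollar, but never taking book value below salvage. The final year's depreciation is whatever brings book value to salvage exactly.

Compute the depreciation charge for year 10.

$568

Depreciable base = $104,054 − $13,400 = $90,654.
Year 1: DB = ⌊$104,054 × 200%/10⌋ = $20,810; SL = ⌊$90,654/10⌋ = $9,065 → take DB $20,810. Book value $83,244.
Year 2: DB = ⌊$83,244 × 200%/10⌋ = $16,648; SL = ⌊$69,844/9⌋ = $7,760 → take DB $16,648. Book value $66,596.
Year 3: DB = ⌊$66,596 × 200%/10⌋ = $13,319; SL = ⌊$53,196/8⌋ = $6,649 → take DB $13,319. Book value $53,277.
Year 4: DB = ⌊$53,277 × 200%/10⌋ = $10,655; SL = ⌊$39,877/7⌋ = $5,696 → take DB $10,655. Book value $42,622.
Year 5: DB = ⌊$42,622 × 200%/10⌋ = $8,524; SL = ⌊$29,222/6⌋ = $4,870 → take DB $8,524. Book value $34,098.
Year 6: DB = ⌊$34,098 × 200%/10⌋ = $6,819; SL = ⌊$20,698/5⌋ = $4,139 → take DB $6,819. Book value $27,279.
Year 7: DB = ⌊$27,279 × 200%/10⌋ = $5,455; SL = ⌊$13,879/4⌋ = $3,469 → take DB $5,455. Book value $21,824.
Year 8: DB = ⌊$21,824 × 200%/10⌋ = $4,364; SL = ⌊$8,424/3⌋ = $2,808 → take DB $4,364. Book value $17,460.
Year 9: DB = ⌊$17,460 × 200%/10⌋ = $3,492; SL = ⌊$4,060/2⌋ = $2,030 → take DB $3,492. Book value $13,968.
Year 10 (final): $13,968 − $13,400 = $568. Book value $13,400.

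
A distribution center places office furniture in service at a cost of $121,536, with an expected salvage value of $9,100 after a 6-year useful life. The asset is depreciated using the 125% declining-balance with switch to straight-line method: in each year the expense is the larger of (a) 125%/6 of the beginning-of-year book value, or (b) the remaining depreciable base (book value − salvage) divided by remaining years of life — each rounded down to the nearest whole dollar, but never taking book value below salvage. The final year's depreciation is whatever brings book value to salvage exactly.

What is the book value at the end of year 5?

Depreciable base = $121,536 − $9,100 = $112,436.
Year 1: DB = ⌊$121,536 × 125%/6⌋ = $25,320; SL = ⌊$112,436/6⌋ = $18,739 → take DB $25,320. Book value $96,216.
Year 2: DB = ⌊$96,216 × 125%/6⌋ = $20,045; SL = ⌊$87,116/5⌋ = $17,423 → take DB $20,045. Book value $76,171.
Year 3: DB = ⌊$76,171 × 125%/6⌋ = $15,868; SL = ⌊$67,071/4⌋ = $16,767 → take SL $16,767. Book value $59,404.
Year 4: DB = ⌊$59,404 × 125%/6⌋ = $12,375; SL = ⌊$50,304/3⌋ = $16,768 → take SL $16,768. Book value $42,636.
Year 5: DB = ⌊$42,636 × 125%/6⌋ = $8,882; SL = ⌊$33,536/2⌋ = $16,768 → take SL $16,768. Book value $25,868.

$25,868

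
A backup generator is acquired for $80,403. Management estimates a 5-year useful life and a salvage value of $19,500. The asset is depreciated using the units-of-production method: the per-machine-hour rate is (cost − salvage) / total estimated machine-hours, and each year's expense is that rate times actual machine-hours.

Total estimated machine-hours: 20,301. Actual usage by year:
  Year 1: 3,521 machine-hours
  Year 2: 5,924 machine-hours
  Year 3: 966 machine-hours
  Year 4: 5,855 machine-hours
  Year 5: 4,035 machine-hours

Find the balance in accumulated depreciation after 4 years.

$48,798

Depreciable base = $80,403 − $19,500 = $60,903.
Rate = $60,903 / 20,301 machine-hours = $3 per machine-hour.
Year 1: 3,521 × $3 = $10,563. Book value $69,840.
Year 2: 5,924 × $3 = $17,772. Book value $52,068.
Year 3: 966 × $3 = $2,898. Book value $49,170.
Year 4: 5,855 × $3 = $17,565. Book value $31,605.
Accumulated through year 4 = $80,403 − $31,605 = $48,798.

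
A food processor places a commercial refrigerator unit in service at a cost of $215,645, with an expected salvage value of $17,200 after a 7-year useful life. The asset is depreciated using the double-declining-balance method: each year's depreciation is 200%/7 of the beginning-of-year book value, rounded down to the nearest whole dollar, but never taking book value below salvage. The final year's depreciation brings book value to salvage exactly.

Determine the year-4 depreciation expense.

$22,454

Depreciable base = $215,645 − $17,200 = $198,445.
Year 1: ⌊$215,645 × 200%/7⌋ = $61,612. Book value $154,033.
Year 2: ⌊$154,033 × 200%/7⌋ = $44,009. Book value $110,024.
Year 3: ⌊$110,024 × 200%/7⌋ = $31,435. Book value $78,589.
Year 4: ⌊$78,589 × 200%/7⌋ = $22,454. Book value $56,135.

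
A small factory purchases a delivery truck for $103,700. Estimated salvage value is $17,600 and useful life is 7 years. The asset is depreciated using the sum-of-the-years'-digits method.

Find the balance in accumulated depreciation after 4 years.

$67,650

Depreciable base = $103,700 − $17,600 = $86,100.
Sum of the years' digits = 7+6+5+4+3+2+1 = 28.
Year 1: $86,100 × 7/28 = $21,525. Book value $82,175.
Year 2: $86,100 × 6/28 = $18,450. Book value $63,725.
Year 3: $86,100 × 5/28 = $15,375. Book value $48,350.
Year 4: $86,100 × 4/28 = $12,300. Book value $36,050.
Accumulated through year 4 = $103,700 − $36,050 = $67,650.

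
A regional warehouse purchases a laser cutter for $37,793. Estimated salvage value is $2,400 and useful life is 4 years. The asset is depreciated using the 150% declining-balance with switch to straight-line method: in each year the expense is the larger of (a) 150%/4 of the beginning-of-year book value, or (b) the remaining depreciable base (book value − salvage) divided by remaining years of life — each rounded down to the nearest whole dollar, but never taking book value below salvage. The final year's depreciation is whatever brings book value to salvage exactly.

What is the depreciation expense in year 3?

$6,182

Depreciable base = $37,793 − $2,400 = $35,393.
Year 1: DB = ⌊$37,793 × 150%/4⌋ = $14,172; SL = ⌊$35,393/4⌋ = $8,848 → take DB $14,172. Book value $23,621.
Year 2: DB = ⌊$23,621 × 150%/4⌋ = $8,857; SL = ⌊$21,221/3⌋ = $7,073 → take DB $8,857. Book value $14,764.
Year 3: DB = ⌊$14,764 × 150%/4⌋ = $5,536; SL = ⌊$12,364/2⌋ = $6,182 → take SL $6,182. Book value $8,582.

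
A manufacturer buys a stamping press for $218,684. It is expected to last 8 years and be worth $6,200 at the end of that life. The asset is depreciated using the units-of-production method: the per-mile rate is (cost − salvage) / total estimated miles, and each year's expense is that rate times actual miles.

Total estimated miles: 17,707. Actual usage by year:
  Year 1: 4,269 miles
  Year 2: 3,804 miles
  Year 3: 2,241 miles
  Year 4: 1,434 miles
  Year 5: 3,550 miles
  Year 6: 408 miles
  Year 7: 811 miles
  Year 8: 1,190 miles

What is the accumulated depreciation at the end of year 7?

$198,204

Depreciable base = $218,684 − $6,200 = $212,484.
Rate = $212,484 / 17,707 miles = $12 per mile.
Year 1: 4,269 × $12 = $51,228. Book value $167,456.
Year 2: 3,804 × $12 = $45,648. Book value $121,808.
Year 3: 2,241 × $12 = $26,892. Book value $94,916.
Year 4: 1,434 × $12 = $17,208. Book value $77,708.
Year 5: 3,550 × $12 = $42,600. Book value $35,108.
Year 6: 408 × $12 = $4,896. Book value $30,212.
Year 7: 811 × $12 = $9,732. Book value $20,480.
Accumulated through year 7 = $218,684 − $20,480 = $198,204.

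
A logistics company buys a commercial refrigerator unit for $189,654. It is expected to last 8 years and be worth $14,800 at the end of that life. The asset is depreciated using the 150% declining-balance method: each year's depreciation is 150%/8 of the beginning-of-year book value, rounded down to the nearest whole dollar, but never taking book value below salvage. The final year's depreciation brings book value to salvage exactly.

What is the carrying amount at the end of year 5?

$67,157

Depreciable base = $189,654 − $14,800 = $174,854.
Year 1: ⌊$189,654 × 150%/8⌋ = $35,560. Book value $154,094.
Year 2: ⌊$154,094 × 150%/8⌋ = $28,892. Book value $125,202.
Year 3: ⌊$125,202 × 150%/8⌋ = $23,475. Book value $101,727.
Year 4: ⌊$101,727 × 150%/8⌋ = $19,073. Book value $82,654.
Year 5: ⌊$82,654 × 150%/8⌋ = $15,497. Book value $67,157.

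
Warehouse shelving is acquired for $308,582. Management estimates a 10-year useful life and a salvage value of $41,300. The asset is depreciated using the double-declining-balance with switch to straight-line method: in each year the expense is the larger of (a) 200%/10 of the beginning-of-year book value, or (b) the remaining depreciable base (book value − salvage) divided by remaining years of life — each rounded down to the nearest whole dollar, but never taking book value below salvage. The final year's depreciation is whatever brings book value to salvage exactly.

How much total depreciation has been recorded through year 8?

$256,809

Depreciable base = $308,582 − $41,300 = $267,282.
Year 1: DB = ⌊$308,582 × 200%/10⌋ = $61,716; SL = ⌊$267,282/10⌋ = $26,728 → take DB $61,716. Book value $246,866.
Year 2: DB = ⌊$246,866 × 200%/10⌋ = $49,373; SL = ⌊$205,566/9⌋ = $22,840 → take DB $49,373. Book value $197,493.
Year 3: DB = ⌊$197,493 × 200%/10⌋ = $39,498; SL = ⌊$156,193/8⌋ = $19,524 → take DB $39,498. Book value $157,995.
Year 4: DB = ⌊$157,995 × 200%/10⌋ = $31,599; SL = ⌊$116,695/7⌋ = $16,670 → take DB $31,599. Book value $126,396.
Year 5: DB = ⌊$126,396 × 200%/10⌋ = $25,279; SL = ⌊$85,096/6⌋ = $14,182 → take DB $25,279. Book value $101,117.
Year 6: DB = ⌊$101,117 × 200%/10⌋ = $20,223; SL = ⌊$59,817/5⌋ = $11,963 → take DB $20,223. Book value $80,894.
Year 7: DB = ⌊$80,894 × 200%/10⌋ = $16,178; SL = ⌊$39,594/4⌋ = $9,898 → take DB $16,178. Book value $64,716.
Year 8: DB = ⌊$64,716 × 200%/10⌋ = $12,943; SL = ⌊$23,416/3⌋ = $7,805 → take DB $12,943. Book value $51,773.
Accumulated through year 8 = $308,582 − $51,773 = $256,809.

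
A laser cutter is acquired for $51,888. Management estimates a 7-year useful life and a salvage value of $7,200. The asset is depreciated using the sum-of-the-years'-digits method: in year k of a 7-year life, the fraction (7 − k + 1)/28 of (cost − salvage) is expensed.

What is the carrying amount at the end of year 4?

$16,776

Depreciable base = $51,888 − $7,200 = $44,688.
Sum of the years' digits = 7+6+5+4+3+2+1 = 28.
Year 1: $44,688 × 7/28 = $11,172. Book value $40,716.
Year 2: $44,688 × 6/28 = $9,576. Book value $31,140.
Year 3: $44,688 × 5/28 = $7,980. Book value $23,160.
Year 4: $44,688 × 4/28 = $6,384. Book value $16,776.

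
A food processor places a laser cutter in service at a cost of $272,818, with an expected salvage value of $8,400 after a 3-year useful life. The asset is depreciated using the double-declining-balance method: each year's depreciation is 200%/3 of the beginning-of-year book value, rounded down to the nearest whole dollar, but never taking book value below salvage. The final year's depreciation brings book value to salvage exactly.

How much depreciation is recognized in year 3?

Depreciable base = $272,818 − $8,400 = $264,418.
Year 1: ⌊$272,818 × 200%/3⌋ = $181,878. Book value $90,940.
Year 2: ⌊$90,940 × 200%/3⌋ = $60,626. Book value $30,314.
Year 3 (final): $30,314 − $8,400 = $21,914. Book value $8,400.

$21,914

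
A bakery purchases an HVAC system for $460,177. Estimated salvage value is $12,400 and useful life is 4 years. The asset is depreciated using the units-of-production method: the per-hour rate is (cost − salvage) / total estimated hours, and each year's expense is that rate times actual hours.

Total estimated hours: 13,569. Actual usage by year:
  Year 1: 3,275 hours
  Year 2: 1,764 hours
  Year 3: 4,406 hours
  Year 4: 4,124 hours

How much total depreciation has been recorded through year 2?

Depreciable base = $460,177 − $12,400 = $447,777.
Rate = $447,777 / 13,569 hours = $33 per hour.
Year 1: 3,275 × $33 = $108,075. Book value $352,102.
Year 2: 1,764 × $33 = $58,212. Book value $293,890.
Accumulated through year 2 = $460,177 − $293,890 = $166,287.

$166,287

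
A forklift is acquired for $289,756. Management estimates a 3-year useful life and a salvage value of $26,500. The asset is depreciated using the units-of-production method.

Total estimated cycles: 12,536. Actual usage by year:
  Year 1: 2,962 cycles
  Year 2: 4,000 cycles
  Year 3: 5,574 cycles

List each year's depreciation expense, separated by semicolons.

$62,202; $84,000; $117,054

Depreciable base = $289,756 − $26,500 = $263,256.
Rate = $263,256 / 12,536 cycles = $21 per cycle.
Year 1: 2,962 × $21 = $62,202. Book value $227,554.
Year 2: 4,000 × $21 = $84,000. Book value $143,554.
Year 3: 5,574 × $21 = $117,054. Book value $26,500.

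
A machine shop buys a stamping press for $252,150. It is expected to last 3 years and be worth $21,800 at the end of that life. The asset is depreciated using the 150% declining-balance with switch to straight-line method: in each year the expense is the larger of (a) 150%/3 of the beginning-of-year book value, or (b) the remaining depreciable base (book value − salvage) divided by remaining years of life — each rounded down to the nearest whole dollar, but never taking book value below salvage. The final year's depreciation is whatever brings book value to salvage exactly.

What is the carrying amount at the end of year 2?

Depreciable base = $252,150 − $21,800 = $230,350.
Year 1: DB = ⌊$252,150 × 150%/3⌋ = $126,075; SL = ⌊$230,350/3⌋ = $76,783 → take DB $126,075. Book value $126,075.
Year 2: DB = ⌊$126,075 × 150%/3⌋ = $63,037; SL = ⌊$104,275/2⌋ = $52,137 → take DB $63,037. Book value $63,038.

$63,038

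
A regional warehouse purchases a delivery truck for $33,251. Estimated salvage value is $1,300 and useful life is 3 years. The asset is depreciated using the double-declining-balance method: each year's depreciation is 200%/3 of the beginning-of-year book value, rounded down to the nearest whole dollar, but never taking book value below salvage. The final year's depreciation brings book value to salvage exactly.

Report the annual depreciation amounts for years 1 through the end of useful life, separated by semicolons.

Depreciable base = $33,251 − $1,300 = $31,951.
Year 1: ⌊$33,251 × 200%/3⌋ = $22,167. Book value $11,084.
Year 2: ⌊$11,084 × 200%/3⌋ = $7,389. Book value $3,695.
Year 3 (final): $3,695 − $1,300 = $2,395. Book value $1,300.

$22,167; $7,389; $2,395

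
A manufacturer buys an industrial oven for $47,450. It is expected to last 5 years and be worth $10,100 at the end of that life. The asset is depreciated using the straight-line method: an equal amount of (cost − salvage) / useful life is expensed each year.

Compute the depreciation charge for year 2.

$7,470

Depreciable base = $47,450 − $10,100 = $37,350.
Annual expense = $37,350 / 5 = $7,470.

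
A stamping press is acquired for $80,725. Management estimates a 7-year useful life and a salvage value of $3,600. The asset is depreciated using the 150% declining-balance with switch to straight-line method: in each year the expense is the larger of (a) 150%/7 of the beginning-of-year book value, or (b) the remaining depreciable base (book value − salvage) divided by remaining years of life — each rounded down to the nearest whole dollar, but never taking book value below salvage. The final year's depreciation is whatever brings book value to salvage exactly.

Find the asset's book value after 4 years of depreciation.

$30,268

Depreciable base = $80,725 − $3,600 = $77,125.
Year 1: DB = ⌊$80,725 × 150%/7⌋ = $17,298; SL = ⌊$77,125/7⌋ = $11,017 → take DB $17,298. Book value $63,427.
Year 2: DB = ⌊$63,427 × 150%/7⌋ = $13,591; SL = ⌊$59,827/6⌋ = $9,971 → take DB $13,591. Book value $49,836.
Year 3: DB = ⌊$49,836 × 150%/7⌋ = $10,679; SL = ⌊$46,236/5⌋ = $9,247 → take DB $10,679. Book value $39,157.
Year 4: DB = ⌊$39,157 × 150%/7⌋ = $8,390; SL = ⌊$35,557/4⌋ = $8,889 → take SL $8,889. Book value $30,268.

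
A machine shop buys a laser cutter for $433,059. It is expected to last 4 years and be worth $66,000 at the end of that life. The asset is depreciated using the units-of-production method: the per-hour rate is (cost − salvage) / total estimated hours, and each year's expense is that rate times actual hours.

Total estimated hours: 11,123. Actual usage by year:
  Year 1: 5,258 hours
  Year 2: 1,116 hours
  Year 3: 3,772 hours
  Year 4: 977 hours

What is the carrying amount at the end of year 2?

Depreciable base = $433,059 − $66,000 = $367,059.
Rate = $367,059 / 11,123 hours = $33 per hour.
Year 1: 5,258 × $33 = $173,514. Book value $259,545.
Year 2: 1,116 × $33 = $36,828. Book value $222,717.

$222,717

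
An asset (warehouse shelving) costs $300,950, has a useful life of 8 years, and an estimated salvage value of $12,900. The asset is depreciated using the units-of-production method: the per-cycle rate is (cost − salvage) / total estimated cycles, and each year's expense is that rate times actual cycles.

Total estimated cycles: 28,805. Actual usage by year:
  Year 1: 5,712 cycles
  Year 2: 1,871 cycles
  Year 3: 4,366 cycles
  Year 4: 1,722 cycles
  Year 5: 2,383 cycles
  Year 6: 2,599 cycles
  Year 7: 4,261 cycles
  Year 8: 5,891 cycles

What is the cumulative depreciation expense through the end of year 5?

Depreciable base = $300,950 − $12,900 = $288,050.
Rate = $288,050 / 28,805 cycles = $10 per cycle.
Year 1: 5,712 × $10 = $57,120. Book value $243,830.
Year 2: 1,871 × $10 = $18,710. Book value $225,120.
Year 3: 4,366 × $10 = $43,660. Book value $181,460.
Year 4: 1,722 × $10 = $17,220. Book value $164,240.
Year 5: 2,383 × $10 = $23,830. Book value $140,410.
Accumulated through year 5 = $300,950 − $140,410 = $160,540.

$160,540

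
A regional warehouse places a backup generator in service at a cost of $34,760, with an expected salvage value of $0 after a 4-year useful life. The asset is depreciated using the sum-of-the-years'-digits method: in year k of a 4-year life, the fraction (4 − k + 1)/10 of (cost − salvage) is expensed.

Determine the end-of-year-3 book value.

$3,476

Depreciable base = $34,760 − $0 = $34,760.
Sum of the years' digits = 4+3+2+1 = 10.
Year 1: $34,760 × 4/10 = $13,904. Book value $20,856.
Year 2: $34,760 × 3/10 = $10,428. Book value $10,428.
Year 3: $34,760 × 2/10 = $6,952. Book value $3,476.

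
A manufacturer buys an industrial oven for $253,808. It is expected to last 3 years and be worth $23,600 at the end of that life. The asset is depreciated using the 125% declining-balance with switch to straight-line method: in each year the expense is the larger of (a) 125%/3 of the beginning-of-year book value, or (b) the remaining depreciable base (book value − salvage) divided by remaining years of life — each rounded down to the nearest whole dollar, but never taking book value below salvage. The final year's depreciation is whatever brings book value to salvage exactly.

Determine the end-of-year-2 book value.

Depreciable base = $253,808 − $23,600 = $230,208.
Year 1: DB = ⌊$253,808 × 125%/3⌋ = $105,753; SL = ⌊$230,208/3⌋ = $76,736 → take DB $105,753. Book value $148,055.
Year 2: DB = ⌊$148,055 × 125%/3⌋ = $61,689; SL = ⌊$124,455/2⌋ = $62,227 → take SL $62,227. Book value $85,828.

$85,828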